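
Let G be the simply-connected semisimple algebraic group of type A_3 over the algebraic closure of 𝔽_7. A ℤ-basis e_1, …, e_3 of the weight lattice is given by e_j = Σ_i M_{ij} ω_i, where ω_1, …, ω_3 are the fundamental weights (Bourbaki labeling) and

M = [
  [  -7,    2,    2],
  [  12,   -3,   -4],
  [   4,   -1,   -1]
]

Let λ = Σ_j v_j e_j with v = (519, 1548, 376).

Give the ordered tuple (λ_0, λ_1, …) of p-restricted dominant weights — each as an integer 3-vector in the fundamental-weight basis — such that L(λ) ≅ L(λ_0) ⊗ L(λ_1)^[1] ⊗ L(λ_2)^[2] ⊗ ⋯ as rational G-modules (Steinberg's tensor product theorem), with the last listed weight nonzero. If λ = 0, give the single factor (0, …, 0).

Change of basis e → ω: c = M·v where v = (519, 1548, 376):
  c_1 = (-7)·(519) + 2·1548 + 2·376 = 215
  c_2 = 12·519 + (-3)·(1548) + (-4)·(376) = 80
  c_3 = 4·519 + (-1)·(1548) + (-1)·(376) = 152
Base-7 expansion of each c_i:
  c_1 = 215 = 5·7^0 + 2·7^1 + 4·7^2
  c_2 = 80 = 3·7^0 + 4·7^1 + 1·7^2
  c_3 = 152 = 5·7^0 + 0·7^1 + 3·7^2
λ_0 = (5, 3, 5)
λ_1 = (2, 4, 0)
λ_2 = (4, 1, 3)

((5, 3, 5), (2, 4, 0), (4, 1, 3))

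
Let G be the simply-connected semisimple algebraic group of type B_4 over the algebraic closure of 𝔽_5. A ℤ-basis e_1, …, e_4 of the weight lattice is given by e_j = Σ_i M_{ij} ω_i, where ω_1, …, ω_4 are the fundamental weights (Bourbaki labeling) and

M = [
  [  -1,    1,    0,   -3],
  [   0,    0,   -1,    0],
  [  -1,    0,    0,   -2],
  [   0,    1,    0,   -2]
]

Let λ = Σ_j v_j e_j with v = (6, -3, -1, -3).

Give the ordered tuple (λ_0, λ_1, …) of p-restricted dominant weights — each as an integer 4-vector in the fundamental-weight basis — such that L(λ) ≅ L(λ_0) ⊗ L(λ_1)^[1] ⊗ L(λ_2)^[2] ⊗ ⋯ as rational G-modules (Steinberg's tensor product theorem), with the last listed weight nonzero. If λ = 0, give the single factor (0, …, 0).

((0, 1, 0, 3),)

In the fundamental-weight basis, λ has coordinates c = M·v (v = (6, -3, -1, -3)):
  c_1 = (-1)·(6) + (1)·(-3) + (0)·(-1) + (-3)·(-3) = 0
  c_2 = (0)·(6) + (0)·(-3) + (-1)·(-1) + (0)·(-3) = 1
  c_3 = (-1)·(6) + (0)·(-3) + (0)·(-1) + (-2)·(-3) = 0
  c_4 = (0)·(6) + (1)·(-3) + (0)·(-1) + (-2)·(-3) = 3
Expand coordinatewise in base 5:
  c_1 = 0
  c_2 = 1 = 1·5^0
  c_3 = 0
  c_4 = 3 = 3·5^0
λ_0 = (0, 1, 0, 3)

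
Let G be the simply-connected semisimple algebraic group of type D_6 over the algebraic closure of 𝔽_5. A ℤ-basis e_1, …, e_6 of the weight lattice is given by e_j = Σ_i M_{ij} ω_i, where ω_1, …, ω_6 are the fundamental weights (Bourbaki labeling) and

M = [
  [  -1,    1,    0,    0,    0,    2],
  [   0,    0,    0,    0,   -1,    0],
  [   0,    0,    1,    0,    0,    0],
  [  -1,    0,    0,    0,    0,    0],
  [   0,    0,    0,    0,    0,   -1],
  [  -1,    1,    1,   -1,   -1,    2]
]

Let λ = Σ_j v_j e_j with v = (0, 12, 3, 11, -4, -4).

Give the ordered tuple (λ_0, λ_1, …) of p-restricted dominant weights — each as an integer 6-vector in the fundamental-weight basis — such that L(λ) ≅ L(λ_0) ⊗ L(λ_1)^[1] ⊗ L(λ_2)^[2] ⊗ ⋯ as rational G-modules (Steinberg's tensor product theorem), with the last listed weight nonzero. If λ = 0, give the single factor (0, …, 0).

Converting to the ω-basis (c_i = row i of M dotted with v = (0, 12, 3, 11, -4, -4)):
  c_1 = -1*0 + 1*12 + 0*3 + 0*11 + 0*-4 + 2*-4 = 4
  c_2 = 0*0 + 0*12 + 0*3 + 0*11 + -1*-4 + 0*-4 = 4
  c_3 = 0*0 + 0*12 + 1*3 + 0*11 + 0*-4 + 0*-4 = 3
  c_4 = -1*0 + 0*12 + 0*3 + 0*11 + 0*-4 + 0*-4 = 0
  c_5 = 0*0 + 0*12 + 0*3 + 0*11 + 0*-4 + -1*-4 = 4
  c_6 = -1*0 + 1*12 + 1*3 + -1*11 + -1*-4 + 2*-4 = 0
Writing each c_i in base p = 5:
  c_1 = 4 = 4·5^0
  c_2 = 4 = 4·5^0
  c_3 = 3 = 3·5^0
  c_4 = 0
  c_5 = 4 = 4·5^0
  c_6 = 0
Factor λ_0 = (4, 4, 3, 0, 4, 0)

((4, 4, 3, 0, 4, 0),)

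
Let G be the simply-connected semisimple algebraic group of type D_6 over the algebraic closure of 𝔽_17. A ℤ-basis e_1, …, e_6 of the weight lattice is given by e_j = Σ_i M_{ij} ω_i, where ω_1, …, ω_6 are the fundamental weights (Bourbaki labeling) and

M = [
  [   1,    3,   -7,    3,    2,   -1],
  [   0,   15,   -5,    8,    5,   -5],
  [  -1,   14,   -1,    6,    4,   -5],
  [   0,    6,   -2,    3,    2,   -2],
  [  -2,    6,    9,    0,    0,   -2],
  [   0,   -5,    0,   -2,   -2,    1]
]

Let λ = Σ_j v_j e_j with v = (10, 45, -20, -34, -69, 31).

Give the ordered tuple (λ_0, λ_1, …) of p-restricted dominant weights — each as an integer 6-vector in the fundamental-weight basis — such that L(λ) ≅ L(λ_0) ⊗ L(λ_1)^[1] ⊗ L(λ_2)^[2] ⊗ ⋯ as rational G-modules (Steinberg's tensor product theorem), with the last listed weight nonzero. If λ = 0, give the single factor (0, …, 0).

Converting to the ω-basis (c_i = row i of M dotted with v = (10, 45, -20, -34, -69, 31)):
  c_1 = (1)·(10) + (3)·(45) + (-7)·(-20) + (3)·(-34) + (2)·(-69) + (-1)·(31) = 14
  c_2 = (0)·(10) + (15)·(45) + (-5)·(-20) + (8)·(-34) + (5)·(-69) + (-5)·(31) = 3
  c_3 = (-1)·(10) + (14)·(45) + (-1)·(-20) + (6)·(-34) + (4)·(-69) + (-5)·(31) = 5
  c_4 = (0)·(10) + (6)·(45) + (-2)·(-20) + (3)·(-34) + (2)·(-69) + (-2)·(31) = 8
  c_5 = (-2)·(10) + (6)·(45) + (9)·(-20) + (0)·(-34) + (0)·(-69) + (-2)·(31) = 8
  c_6 = (0)·(10) + (-5)·(45) + (0)·(-20) + (-2)·(-34) + (-2)·(-69) + (1)·(31) = 12
p = 17; digits c_i = Σ_j d_{ij}·17^j, 0 ≤ d_{ij} < 17:
  c_1 = 14 = 14·17^0
  c_2 = 3 = 3·17^0
  c_3 = 5 = 5·17^0
  c_4 = 8 = 8·17^0
  c_5 = 8 = 8·17^0
  c_6 = 12 = 12·17^0
Factor λ_0 = (14, 3, 5, 8, 8, 12)

((14, 3, 5, 8, 8, 12),)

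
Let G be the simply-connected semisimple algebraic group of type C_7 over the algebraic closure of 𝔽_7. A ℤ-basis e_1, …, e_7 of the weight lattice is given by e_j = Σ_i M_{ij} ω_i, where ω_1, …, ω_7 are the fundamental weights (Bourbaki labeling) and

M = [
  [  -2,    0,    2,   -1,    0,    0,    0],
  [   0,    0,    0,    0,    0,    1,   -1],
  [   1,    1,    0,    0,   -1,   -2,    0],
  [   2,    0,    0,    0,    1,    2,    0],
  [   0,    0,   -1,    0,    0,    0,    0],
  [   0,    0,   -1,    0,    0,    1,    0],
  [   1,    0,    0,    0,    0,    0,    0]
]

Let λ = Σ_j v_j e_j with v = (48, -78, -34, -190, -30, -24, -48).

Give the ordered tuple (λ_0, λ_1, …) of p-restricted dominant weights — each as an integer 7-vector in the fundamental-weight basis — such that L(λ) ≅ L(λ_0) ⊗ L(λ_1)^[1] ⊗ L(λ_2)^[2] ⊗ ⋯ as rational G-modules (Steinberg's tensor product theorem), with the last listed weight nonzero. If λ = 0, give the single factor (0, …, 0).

In the fundamental-weight basis, λ has coordinates c = M·v (v = (48, -78, -34, -190, -30, -24, -48)):
  c_1 = (-2)·(48) + (0)·(-78) + (2)·(-34) + (-1)·(-190) + (0)·(-30) + (0)·(-24) + (0)·(-48) = 26
  c_2 = (0)·(48) + (0)·(-78) + (0)·(-34) + (0)·(-190) + (0)·(-30) + (1)·(-24) + (-1)·(-48) = 24
  c_3 = (1)·(48) + (1)·(-78) + (0)·(-34) + (0)·(-190) + (-1)·(-30) + (-2)·(-24) + (0)·(-48) = 48
  c_4 = (2)·(48) + (0)·(-78) + (0)·(-34) + (0)·(-190) + (1)·(-30) + (2)·(-24) + (0)·(-48) = 18
  c_5 = (0)·(48) + (0)·(-78) + (-1)·(-34) + (0)·(-190) + (0)·(-30) + (0)·(-24) + (0)·(-48) = 34
  c_6 = (0)·(48) + (0)·(-78) + (-1)·(-34) + (0)·(-190) + (0)·(-30) + (1)·(-24) + (0)·(-48) = 10
  c_7 = (1)·(48) + (0)·(-78) + (0)·(-34) + (0)·(-190) + (0)·(-30) + (0)·(-24) + (0)·(-48) = 48
Writing each c_i in base p = 7:
  c_1 = 26 = 5·7^0 + 3·7^1
  c_2 = 24 = 3·7^0 + 3·7^1
  c_3 = 48 = 6·7^0 + 6·7^1
  c_4 = 18 = 4·7^0 + 2·7^1
  c_5 = 34 = 6·7^0 + 4·7^1
  c_6 = 10 = 3·7^0 + 1·7^1
  c_7 = 48 = 6·7^0 + 6·7^1
p-restricted factor λ_0 = (5, 3, 6, 4, 6, 3, 6)
p-restricted factor λ_1 = (3, 3, 6, 2, 4, 1, 6)

((5, 3, 6, 4, 6, 3, 6), (3, 3, 6, 2, 4, 1, 6))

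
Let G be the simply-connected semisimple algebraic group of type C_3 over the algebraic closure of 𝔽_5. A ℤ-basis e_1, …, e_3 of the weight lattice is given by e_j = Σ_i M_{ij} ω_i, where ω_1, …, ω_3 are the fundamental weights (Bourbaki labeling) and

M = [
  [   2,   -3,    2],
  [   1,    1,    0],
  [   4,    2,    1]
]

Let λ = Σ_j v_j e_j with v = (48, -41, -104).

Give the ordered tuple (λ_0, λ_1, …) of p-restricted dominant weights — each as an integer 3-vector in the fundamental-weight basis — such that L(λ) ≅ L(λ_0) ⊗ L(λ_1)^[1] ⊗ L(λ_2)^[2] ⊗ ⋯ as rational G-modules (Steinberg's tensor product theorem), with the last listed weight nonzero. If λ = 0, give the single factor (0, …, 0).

Compute c_i = Σ_j M_{ij} v_j with v = (48, -41, -104):
  c_1 = 2*48 + -3*-41 + 2*-104 = 11
  c_2 = 1*48 + 1*-41 + 0*-104 = 7
  c_3 = 4*48 + 2*-41 + 1*-104 = 6
p = 5; digits c_i = Σ_j d_{ij}·5^j, 0 ≤ d_{ij} < 5:
  c_1 = 11 = 1·5^0 + 2·5^1
  c_2 = 7 = 2·5^0 + 1·5^1
  c_3 = 6 = 1·5^0 + 1·5^1
λ_0 = (1, 2, 1)
λ_1 = (2, 1, 1)

((1, 2, 1), (2, 1, 1))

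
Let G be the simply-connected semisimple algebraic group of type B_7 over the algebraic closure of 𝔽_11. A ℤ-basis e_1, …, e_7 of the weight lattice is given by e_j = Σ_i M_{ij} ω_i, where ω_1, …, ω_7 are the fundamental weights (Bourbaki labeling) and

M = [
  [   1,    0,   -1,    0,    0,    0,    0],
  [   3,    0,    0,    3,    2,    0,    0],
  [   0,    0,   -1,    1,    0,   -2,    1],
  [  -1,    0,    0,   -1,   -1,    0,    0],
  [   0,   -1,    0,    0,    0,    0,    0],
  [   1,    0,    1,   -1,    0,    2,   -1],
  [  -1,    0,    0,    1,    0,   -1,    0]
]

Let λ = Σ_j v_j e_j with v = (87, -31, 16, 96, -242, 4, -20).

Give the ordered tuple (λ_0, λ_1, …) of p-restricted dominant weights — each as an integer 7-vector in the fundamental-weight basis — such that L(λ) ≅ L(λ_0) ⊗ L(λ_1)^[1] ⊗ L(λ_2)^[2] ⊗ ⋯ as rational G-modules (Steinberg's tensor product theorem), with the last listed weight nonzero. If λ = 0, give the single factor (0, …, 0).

((5, 10, 8, 4, 9, 2, 5), (6, 5, 4, 5, 2, 3, 0))

Converting to the ω-basis (c_i = row i of M dotted with v = (87, -31, 16, 96, -242, 4, -20)):
  c_1 = 1·87 + (0)·(-31) + (-1)·(16) + 0·96 + (0)·(-242) + 0·4 + (0)·(-20) = 71
  c_2 = 3·87 + (0)·(-31) + 0·16 + 3·96 + (2)·(-242) + 0·4 + (0)·(-20) = 65
  c_3 = 0·87 + (0)·(-31) + (-1)·(16) + 1·96 + (0)·(-242) + (-2)·(4) + (1)·(-20) = 52
  c_4 = (-1)·(87) + (0)·(-31) + 0·16 + (-1)·(96) + (-1)·(-242) + 0·4 + (0)·(-20) = 59
  c_5 = 0·87 + (-1)·(-31) + 0·16 + 0·96 + (0)·(-242) + 0·4 + (0)·(-20) = 31
  c_6 = 1·87 + (0)·(-31) + 1·16 + (-1)·(96) + (0)·(-242) + 2·4 + (-1)·(-20) = 35
  c_7 = (-1)·(87) + (0)·(-31) + 0·16 + 1·96 + (0)·(-242) + (-1)·(4) + (0)·(-20) = 5
Expand coordinatewise in base 11:
  c_1 = 71 = 5·11^0 + 6·11^1
  c_2 = 65 = 10·11^0 + 5·11^1
  c_3 = 52 = 8·11^0 + 4·11^1
  c_4 = 59 = 4·11^0 + 5·11^1
  c_5 = 31 = 9·11^0 + 2·11^1
  c_6 = 35 = 2·11^0 + 3·11^1
  c_7 = 5 = 5·11^0
Factor λ_0 = (5, 10, 8, 4, 9, 2, 5)
Factor λ_1 = (6, 5, 4, 5, 2, 3, 0)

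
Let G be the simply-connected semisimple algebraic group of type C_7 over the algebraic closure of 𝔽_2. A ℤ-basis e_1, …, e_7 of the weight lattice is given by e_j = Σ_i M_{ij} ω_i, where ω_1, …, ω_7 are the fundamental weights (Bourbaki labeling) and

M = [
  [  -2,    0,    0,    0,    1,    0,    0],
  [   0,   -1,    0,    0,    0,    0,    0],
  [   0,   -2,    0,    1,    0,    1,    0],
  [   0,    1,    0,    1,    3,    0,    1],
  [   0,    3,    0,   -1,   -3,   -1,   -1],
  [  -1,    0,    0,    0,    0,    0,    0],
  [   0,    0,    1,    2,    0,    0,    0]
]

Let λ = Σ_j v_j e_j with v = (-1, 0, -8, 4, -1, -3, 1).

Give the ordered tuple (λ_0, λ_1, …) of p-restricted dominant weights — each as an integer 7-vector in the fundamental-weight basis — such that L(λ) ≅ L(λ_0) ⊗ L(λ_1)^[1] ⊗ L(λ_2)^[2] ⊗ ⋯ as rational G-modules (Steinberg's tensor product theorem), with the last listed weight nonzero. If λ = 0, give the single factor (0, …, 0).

Compute c_i = Σ_j M_{ij} v_j with v = (-1, 0, -8, 4, -1, -3, 1):
  c_1 = -2*-1 + 0*0 + 0*-8 + 0*4 + 1*-1 + 0*-3 + 0*1 = 1
  c_2 = 0*-1 + -1*0 + 0*-8 + 0*4 + 0*-1 + 0*-3 + 0*1 = 0
  c_3 = 0*-1 + -2*0 + 0*-8 + 1*4 + 0*-1 + 1*-3 + 0*1 = 1
  c_4 = 0*-1 + 1*0 + 0*-8 + 1*4 + 3*-1 + 0*-3 + 1*1 = 2
  c_5 = 0*-1 + 3*0 + 0*-8 + -1*4 + -3*-1 + -1*-3 + -1*1 = 1
  c_6 = -1*-1 + 0*0 + 0*-8 + 0*4 + 0*-1 + 0*-3 + 0*1 = 1
  c_7 = 0*-1 + 0*0 + 1*-8 + 2*4 + 0*-1 + 0*-3 + 0*1 = 0
p = 2; digits c_i = Σ_j d_{ij}·2^j, 0 ≤ d_{ij} < 2:
  c_1 = 1 = 1·2^0
  c_2 = 0
  c_3 = 1 = 1·2^0
  c_4 = 2 = 0·2^0 + 1·2^1
  c_5 = 1 = 1·2^0
  c_6 = 1 = 1·2^0
  c_7 = 0
p-restricted factor λ_0 = (1, 0, 1, 0, 1, 1, 0)
p-restricted factor λ_1 = (0, 0, 0, 1, 0, 0, 0)

((1, 0, 1, 0, 1, 1, 0), (0, 0, 0, 1, 0, 0, 0))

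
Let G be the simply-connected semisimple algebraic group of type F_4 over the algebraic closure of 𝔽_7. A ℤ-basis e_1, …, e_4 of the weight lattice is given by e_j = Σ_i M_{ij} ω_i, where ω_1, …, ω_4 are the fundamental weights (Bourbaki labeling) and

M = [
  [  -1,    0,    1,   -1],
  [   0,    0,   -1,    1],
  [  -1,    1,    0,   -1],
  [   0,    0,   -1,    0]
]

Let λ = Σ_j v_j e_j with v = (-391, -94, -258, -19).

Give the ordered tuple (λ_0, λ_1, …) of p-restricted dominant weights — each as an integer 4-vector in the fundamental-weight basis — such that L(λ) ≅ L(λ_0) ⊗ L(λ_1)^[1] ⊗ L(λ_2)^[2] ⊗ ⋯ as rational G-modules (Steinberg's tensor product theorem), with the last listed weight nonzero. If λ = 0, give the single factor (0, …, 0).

((5, 1, 1, 6), (0, 6, 3, 1), (3, 4, 6, 5))

Compute c_i = Σ_j M_{ij} v_j with v = (-391, -94, -258, -19):
  c_1 = (-1)·(-391) + (0)·(-94) + (1)·(-258) + (-1)·(-19) = 152
  c_2 = (0)·(-391) + (0)·(-94) + (-1)·(-258) + (1)·(-19) = 239
  c_3 = (-1)·(-391) + (1)·(-94) + (0)·(-258) + (-1)·(-19) = 316
  c_4 = (0)·(-391) + (0)·(-94) + (-1)·(-258) + (0)·(-19) = 258
Base-7 expansion of each c_i:
  c_1 = 152 = 5·7^0 + 0·7^1 + 3·7^2
  c_2 = 239 = 1·7^0 + 6·7^1 + 4·7^2
  c_3 = 316 = 1·7^0 + 3·7^1 + 6·7^2
  c_4 = 258 = 6·7^0 + 1·7^1 + 5·7^2
p-restricted factor λ_0 = (5, 1, 1, 6)
p-restricted factor λ_1 = (0, 6, 3, 1)
p-restricted factor λ_2 = (3, 4, 6, 5)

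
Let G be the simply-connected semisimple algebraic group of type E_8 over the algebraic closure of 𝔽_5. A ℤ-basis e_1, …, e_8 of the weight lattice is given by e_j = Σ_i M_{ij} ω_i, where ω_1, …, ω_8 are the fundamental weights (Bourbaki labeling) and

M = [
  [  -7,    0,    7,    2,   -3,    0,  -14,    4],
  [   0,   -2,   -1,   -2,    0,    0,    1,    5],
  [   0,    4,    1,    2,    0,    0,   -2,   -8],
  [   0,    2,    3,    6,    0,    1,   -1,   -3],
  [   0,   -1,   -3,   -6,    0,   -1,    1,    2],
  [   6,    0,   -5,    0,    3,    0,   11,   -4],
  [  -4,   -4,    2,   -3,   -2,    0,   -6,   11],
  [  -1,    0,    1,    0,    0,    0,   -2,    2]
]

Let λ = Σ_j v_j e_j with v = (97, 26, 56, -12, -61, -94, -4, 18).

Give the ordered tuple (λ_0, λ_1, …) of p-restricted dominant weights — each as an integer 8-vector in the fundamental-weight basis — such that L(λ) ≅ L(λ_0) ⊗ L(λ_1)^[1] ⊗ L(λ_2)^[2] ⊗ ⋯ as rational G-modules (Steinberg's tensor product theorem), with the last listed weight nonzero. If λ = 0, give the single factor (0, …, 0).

((0, 2, 0, 4, 4, 3, 0, 3),)

In the fundamental-weight basis, λ has coordinates c = M·v (v = (97, 26, 56, -12, -61, -94, -4, 18)):
  c_1 = (-7)·(97) + 0·26 + 7·56 + (2)·(-12) + (-3)·(-61) + (0)·(-94) + (-14)·(-4) + 4·18 = 0
  c_2 = 0·97 + (-2)·(26) + (-1)·(56) + (-2)·(-12) + (0)·(-61) + (0)·(-94) + (1)·(-4) + 5·18 = 2
  c_3 = 0·97 + 4·26 + 1·56 + (2)·(-12) + (0)·(-61) + (0)·(-94) + (-2)·(-4) + (-8)·(18) = 0
  c_4 = 0·97 + 2·26 + 3·56 + (6)·(-12) + (0)·(-61) + (1)·(-94) + (-1)·(-4) + (-3)·(18) = 4
  c_5 = 0·97 + (-1)·(26) + (-3)·(56) + (-6)·(-12) + (0)·(-61) + (-1)·(-94) + (1)·(-4) + 2·18 = 4
  c_6 = 6·97 + 0·26 + (-5)·(56) + (0)·(-12) + (3)·(-61) + (0)·(-94) + (11)·(-4) + (-4)·(18) = 3
  c_7 = (-4)·(97) + (-4)·(26) + 2·56 + (-3)·(-12) + (-2)·(-61) + (0)·(-94) + (-6)·(-4) + 11·18 = 0
  c_8 = (-1)·(97) + 0·26 + 1·56 + (0)·(-12) + (0)·(-61) + (0)·(-94) + (-2)·(-4) + 2·18 = 3
Base-5 expansion of each c_i:
  c_1 = 0
  c_2 = 2 = 2·5^0
  c_3 = 0
  c_4 = 4 = 4·5^0
  c_5 = 4 = 4·5^0
  c_6 = 3 = 3·5^0
  c_7 = 0
  c_8 = 3 = 3·5^0
p-restricted factor λ_0 = (0, 2, 0, 4, 4, 3, 0, 3)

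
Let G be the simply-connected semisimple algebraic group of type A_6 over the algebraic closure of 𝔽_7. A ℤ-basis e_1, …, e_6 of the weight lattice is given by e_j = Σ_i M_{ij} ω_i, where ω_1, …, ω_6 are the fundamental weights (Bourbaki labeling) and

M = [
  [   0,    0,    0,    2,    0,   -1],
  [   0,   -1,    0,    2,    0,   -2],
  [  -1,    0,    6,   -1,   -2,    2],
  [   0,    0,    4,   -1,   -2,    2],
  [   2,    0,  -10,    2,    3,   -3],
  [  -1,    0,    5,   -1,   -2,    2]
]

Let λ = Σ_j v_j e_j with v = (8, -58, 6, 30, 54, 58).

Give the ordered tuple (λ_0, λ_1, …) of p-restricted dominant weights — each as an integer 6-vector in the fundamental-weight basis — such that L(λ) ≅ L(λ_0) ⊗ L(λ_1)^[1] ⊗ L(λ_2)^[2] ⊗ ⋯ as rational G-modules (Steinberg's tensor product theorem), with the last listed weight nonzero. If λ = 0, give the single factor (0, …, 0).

ω-coordinates c = M·v, v = (8, -58, 6, 30, 54, 58):
  c_1 = 0·8 + (0)·(-58) + 0·6 + 2·30 + 0·54 + (-1)·(58) = 2
  c_2 = 0·8 + (-1)·(-58) + 0·6 + 2·30 + 0·54 + (-2)·(58) = 2
  c_3 = (-1)·(8) + (0)·(-58) + 6·6 + (-1)·(30) + (-2)·(54) + 2·58 = 6
  c_4 = 0·8 + (0)·(-58) + 4·6 + (-1)·(30) + (-2)·(54) + 2·58 = 2
  c_5 = 2·8 + (0)·(-58) + (-10)·(6) + 2·30 + 3·54 + (-3)·(58) = 4
  c_6 = (-1)·(8) + (0)·(-58) + 5·6 + (-1)·(30) + (-2)·(54) + 2·58 = 0
Base-7 expansion of each c_i:
  c_1 = 2 = 2·7^0
  c_2 = 2 = 2·7^0
  c_3 = 6 = 6·7^0
  c_4 = 2 = 2·7^0
  c_5 = 4 = 4·7^0
  c_6 = 0
p-restricted factor λ_0 = (2, 2, 6, 2, 4, 0)

((2, 2, 6, 2, 4, 0),)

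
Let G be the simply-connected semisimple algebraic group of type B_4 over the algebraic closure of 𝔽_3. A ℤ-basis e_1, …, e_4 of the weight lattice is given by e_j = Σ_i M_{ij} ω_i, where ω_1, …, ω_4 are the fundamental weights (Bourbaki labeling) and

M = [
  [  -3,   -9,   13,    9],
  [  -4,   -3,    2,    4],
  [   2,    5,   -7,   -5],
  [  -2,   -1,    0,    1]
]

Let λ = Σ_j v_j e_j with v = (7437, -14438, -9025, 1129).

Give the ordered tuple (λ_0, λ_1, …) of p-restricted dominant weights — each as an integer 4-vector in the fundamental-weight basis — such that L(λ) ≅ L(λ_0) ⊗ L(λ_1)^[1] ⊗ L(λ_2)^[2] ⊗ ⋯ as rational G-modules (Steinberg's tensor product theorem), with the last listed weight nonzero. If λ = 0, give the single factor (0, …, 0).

((2, 2, 1, 0), (2, 1, 2, 0), (0, 0, 2, 2), (2, 1, 1, 1), (2, 0, 2, 2), (1, 0, 0, 2))

ω-coordinates c = M·v, v = (7437, -14438, -9025, 1129):
  c_1 = (-3)·(7437) + (-9)·(-14438) + (13)·(-9025) + (9)·(1129) = 467
  c_2 = (-4)·(7437) + (-3)·(-14438) + (2)·(-9025) + (4)·(1129) = 32
  c_3 = (2)·(7437) + (5)·(-14438) + (-7)·(-9025) + (-5)·(1129) = 214
  c_4 = (-2)·(7437) + (-1)·(-14438) + (0)·(-9025) + (1)·(1129) = 693
Base-3 expansion of each c_i:
  c_1 = 467 = 2·3^0 + 2·3^1 + 0·3^2 + 2·3^3 + 2·3^4 + 1·3^5
  c_2 = 32 = 2·3^0 + 1·3^1 + 0·3^2 + 1·3^3
  c_3 = 214 = 1·3^0 + 2·3^1 + 2·3^2 + 1·3^3 + 2·3^4
  c_4 = 693 = 0·3^0 + 0·3^1 + 2·3^2 + 1·3^3 + 2·3^4 + 2·3^5
λ_0 = (2, 2, 1, 0)
λ_1 = (2, 1, 2, 0)
λ_2 = (0, 0, 2, 2)
λ_3 = (2, 1, 1, 1)
λ_4 = (2, 0, 2, 2)
λ_5 = (1, 0, 0, 2)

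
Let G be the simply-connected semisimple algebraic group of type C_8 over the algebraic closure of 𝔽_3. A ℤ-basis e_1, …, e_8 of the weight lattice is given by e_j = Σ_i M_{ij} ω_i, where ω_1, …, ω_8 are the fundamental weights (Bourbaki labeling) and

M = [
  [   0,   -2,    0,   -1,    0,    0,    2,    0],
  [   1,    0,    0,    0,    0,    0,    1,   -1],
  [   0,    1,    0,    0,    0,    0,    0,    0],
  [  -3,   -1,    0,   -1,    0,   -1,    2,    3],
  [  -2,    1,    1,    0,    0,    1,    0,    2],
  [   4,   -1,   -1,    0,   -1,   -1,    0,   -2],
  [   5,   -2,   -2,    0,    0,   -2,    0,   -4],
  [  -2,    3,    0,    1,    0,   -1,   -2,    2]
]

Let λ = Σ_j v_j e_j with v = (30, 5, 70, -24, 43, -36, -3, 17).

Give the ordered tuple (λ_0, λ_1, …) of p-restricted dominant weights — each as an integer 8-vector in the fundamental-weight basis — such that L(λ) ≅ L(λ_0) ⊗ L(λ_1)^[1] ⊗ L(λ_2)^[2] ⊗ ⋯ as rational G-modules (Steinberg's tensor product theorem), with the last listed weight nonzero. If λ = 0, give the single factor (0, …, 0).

((2, 1, 2, 1, 1, 1, 1, 1), (2, 0, 1, 0, 1, 1, 1, 2), (0, 1, 0, 1, 1, 0, 0, 0))

Change of basis e → ω: c = M·v where v = (30, 5, 70, -24, 43, -36, -3, 17):
  c_1 = 0·30 + (-2)·(5) + 0·70 + (-1)·(-24) + 0·43 + (0)·(-36) + (2)·(-3) + 0·17 = 8
  c_2 = 1·30 + 0·5 + 0·70 + (0)·(-24) + 0·43 + (0)·(-36) + (1)·(-3) + (-1)·(17) = 10
  c_3 = 0·30 + 1·5 + 0·70 + (0)·(-24) + 0·43 + (0)·(-36) + (0)·(-3) + 0·17 = 5
  c_4 = (-3)·(30) + (-1)·(5) + 0·70 + (-1)·(-24) + 0·43 + (-1)·(-36) + (2)·(-3) + 3·17 = 10
  c_5 = (-2)·(30) + 1·5 + 1·70 + (0)·(-24) + 0·43 + (1)·(-36) + (0)·(-3) + 2·17 = 13
  c_6 = 4·30 + (-1)·(5) + (-1)·(70) + (0)·(-24) + (-1)·(43) + (-1)·(-36) + (0)·(-3) + (-2)·(17) = 4
  c_7 = 5·30 + (-2)·(5) + (-2)·(70) + (0)·(-24) + 0·43 + (-2)·(-36) + (0)·(-3) + (-4)·(17) = 4
  c_8 = (-2)·(30) + 3·5 + 0·70 + (1)·(-24) + 0·43 + (-1)·(-36) + (-2)·(-3) + 2·17 = 7
p = 3; digits c_i = Σ_j d_{ij}·3^j, 0 ≤ d_{ij} < 3:
  c_1 = 8 = 2·3^0 + 2·3^1
  c_2 = 10 = 1·3^0 + 0·3^1 + 1·3^2
  c_3 = 5 = 2·3^0 + 1·3^1
  c_4 = 10 = 1·3^0 + 0·3^1 + 1·3^2
  c_5 = 13 = 1·3^0 + 1·3^1 + 1·3^2
  c_6 = 4 = 1·3^0 + 1·3^1
  c_7 = 4 = 1·3^0 + 1·3^1
  c_8 = 7 = 1·3^0 + 2·3^1
λ_0 = (2, 1, 2, 1, 1, 1, 1, 1)
λ_1 = (2, 0, 1, 0, 1, 1, 1, 2)
λ_2 = (0, 1, 0, 1, 1, 0, 0, 0)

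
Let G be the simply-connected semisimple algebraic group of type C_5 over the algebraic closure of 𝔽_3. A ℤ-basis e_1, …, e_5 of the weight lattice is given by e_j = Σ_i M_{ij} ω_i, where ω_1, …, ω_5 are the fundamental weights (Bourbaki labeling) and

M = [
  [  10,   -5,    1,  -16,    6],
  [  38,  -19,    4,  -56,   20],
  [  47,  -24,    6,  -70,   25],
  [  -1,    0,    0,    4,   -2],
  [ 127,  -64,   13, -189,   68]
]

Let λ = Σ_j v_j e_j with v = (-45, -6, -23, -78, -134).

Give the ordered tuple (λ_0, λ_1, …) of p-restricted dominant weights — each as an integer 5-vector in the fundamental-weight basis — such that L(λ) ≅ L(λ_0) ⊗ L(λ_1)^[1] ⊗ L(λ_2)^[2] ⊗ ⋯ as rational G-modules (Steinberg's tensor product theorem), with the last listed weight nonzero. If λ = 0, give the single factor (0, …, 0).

Compute c_i = Σ_j M_{ij} v_j with v = (-45, -6, -23, -78, -134):
  c_1 = (10)·(-45) + (-5)·(-6) + (1)·(-23) + (-16)·(-78) + (6)·(-134) = 1
  c_2 = (38)·(-45) + (-19)·(-6) + (4)·(-23) + (-56)·(-78) + (20)·(-134) = 0
  c_3 = (47)·(-45) + (-24)·(-6) + (6)·(-23) + (-70)·(-78) + (25)·(-134) = 1
  c_4 = (-1)·(-45) + (0)·(-6) + (0)·(-23) + (4)·(-78) + (-2)·(-134) = 1
  c_5 = (127)·(-45) + (-64)·(-6) + (13)·(-23) + (-189)·(-78) + (68)·(-134) = 0
Expand coordinatewise in base 3:
  c_1 = 1 = 1·3^0
  c_2 = 0
  c_3 = 1 = 1·3^0
  c_4 = 1 = 1·3^0
  c_5 = 0
p-restricted factor λ_0 = (1, 0, 1, 1, 0)

((1, 0, 1, 1, 0),)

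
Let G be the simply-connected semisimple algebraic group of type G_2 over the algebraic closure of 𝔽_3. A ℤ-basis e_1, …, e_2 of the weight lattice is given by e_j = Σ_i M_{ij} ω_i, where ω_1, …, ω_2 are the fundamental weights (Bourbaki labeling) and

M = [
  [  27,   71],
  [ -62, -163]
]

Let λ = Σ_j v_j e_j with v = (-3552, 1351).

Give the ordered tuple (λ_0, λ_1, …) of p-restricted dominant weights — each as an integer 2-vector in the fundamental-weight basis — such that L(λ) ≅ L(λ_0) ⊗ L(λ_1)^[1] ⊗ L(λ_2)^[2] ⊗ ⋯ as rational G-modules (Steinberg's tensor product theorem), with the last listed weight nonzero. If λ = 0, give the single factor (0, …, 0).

ω-coordinates c = M·v, v = (-3552, 1351):
  c_1 = 27*-3552 + 71*1351 = 17
  c_2 = -62*-3552 + -163*1351 = 11
Writing each c_i in base p = 3:
  c_1 = 17 = 2·3^0 + 2·3^1 + 1·3^2
  c_2 = 11 = 2·3^0 + 0·3^1 + 1·3^2
p-restricted factor λ_0 = (2, 2)
p-restricted factor λ_1 = (2, 0)
p-restricted factor λ_2 = (1, 1)

((2, 2), (2, 0), (1, 1))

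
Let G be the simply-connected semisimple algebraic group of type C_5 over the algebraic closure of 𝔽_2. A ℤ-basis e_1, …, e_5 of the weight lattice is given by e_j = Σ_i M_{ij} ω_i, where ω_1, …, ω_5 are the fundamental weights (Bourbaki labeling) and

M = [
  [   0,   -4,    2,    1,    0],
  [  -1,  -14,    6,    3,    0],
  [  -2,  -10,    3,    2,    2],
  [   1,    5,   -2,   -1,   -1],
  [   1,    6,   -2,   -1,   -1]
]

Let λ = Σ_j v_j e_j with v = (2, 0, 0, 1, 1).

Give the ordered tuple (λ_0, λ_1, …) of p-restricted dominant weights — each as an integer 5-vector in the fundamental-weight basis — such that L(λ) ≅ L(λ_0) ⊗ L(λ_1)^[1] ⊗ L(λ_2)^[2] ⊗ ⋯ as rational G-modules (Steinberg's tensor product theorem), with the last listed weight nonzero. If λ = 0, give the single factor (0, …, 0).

ω-coordinates c = M·v, v = (2, 0, 0, 1, 1):
  c_1 = (0)·(2) + (-4)·(0) + (2)·(0) + (1)·(1) + (0)·(1) = 1
  c_2 = (-1)·(2) + (-14)·(0) + (6)·(0) + (3)·(1) + (0)·(1) = 1
  c_3 = (-2)·(2) + (-10)·(0) + (3)·(0) + (2)·(1) + (2)·(1) = 0
  c_4 = (1)·(2) + (5)·(0) + (-2)·(0) + (-1)·(1) + (-1)·(1) = 0
  c_5 = (1)·(2) + (6)·(0) + (-2)·(0) + (-1)·(1) + (-1)·(1) = 0
Base-2 expansion of each c_i:
  c_1 = 1 = 1·2^0
  c_2 = 1 = 1·2^0
  c_3 = 0
  c_4 = 0
  c_5 = 0
p-restricted factor λ_0 = (1, 1, 0, 0, 0)

((1, 1, 0, 0, 0),)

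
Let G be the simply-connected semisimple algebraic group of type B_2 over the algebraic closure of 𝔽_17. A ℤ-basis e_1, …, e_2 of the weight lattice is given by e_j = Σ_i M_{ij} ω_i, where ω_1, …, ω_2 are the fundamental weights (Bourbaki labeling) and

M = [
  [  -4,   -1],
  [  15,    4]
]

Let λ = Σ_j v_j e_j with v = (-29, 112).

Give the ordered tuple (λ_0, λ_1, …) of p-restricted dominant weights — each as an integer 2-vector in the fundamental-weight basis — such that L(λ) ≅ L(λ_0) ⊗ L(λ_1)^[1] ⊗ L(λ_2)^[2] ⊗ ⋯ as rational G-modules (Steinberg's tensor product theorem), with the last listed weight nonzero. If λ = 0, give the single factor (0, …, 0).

Change of basis e → ω: c = M·v where v = (-29, 112):
  c_1 = (-4)·(-29) + (-1)·(112) = 4
  c_2 = (15)·(-29) + 4·112 = 13
Expand coordinatewise in base 17:
  c_1 = 4 = 4·17^0
  c_2 = 13 = 13·17^0
p-restricted factor λ_0 = (4, 13)

((4, 13),)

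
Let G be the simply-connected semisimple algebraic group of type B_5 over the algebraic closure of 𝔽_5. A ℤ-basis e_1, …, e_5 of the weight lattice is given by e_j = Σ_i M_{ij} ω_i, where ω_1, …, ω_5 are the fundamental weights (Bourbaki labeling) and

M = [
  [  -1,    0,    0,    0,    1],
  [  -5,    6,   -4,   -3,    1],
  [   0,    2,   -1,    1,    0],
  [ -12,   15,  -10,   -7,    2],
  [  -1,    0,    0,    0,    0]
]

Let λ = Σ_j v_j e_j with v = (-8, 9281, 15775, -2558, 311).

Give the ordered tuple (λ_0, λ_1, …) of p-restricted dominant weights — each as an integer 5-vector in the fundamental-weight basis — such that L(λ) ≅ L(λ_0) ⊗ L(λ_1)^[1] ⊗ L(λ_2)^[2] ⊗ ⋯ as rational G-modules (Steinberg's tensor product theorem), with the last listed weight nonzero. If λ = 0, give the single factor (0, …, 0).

In the fundamental-weight basis, λ has coordinates c = M·v (v = (-8, 9281, 15775, -2558, 311)):
  c_1 = (-1)·(-8) + (0)·(9281) + (0)·(15775) + (0)·(-2558) + (1)·(311) = 319
  c_2 = (-5)·(-8) + (6)·(9281) + (-4)·(15775) + (-3)·(-2558) + (1)·(311) = 611
  c_3 = (0)·(-8) + (2)·(9281) + (-1)·(15775) + (1)·(-2558) + (0)·(311) = 229
  c_4 = (-12)·(-8) + (15)·(9281) + (-10)·(15775) + (-7)·(-2558) + (2)·(311) = 89
  c_5 = (-1)·(-8) + (0)·(9281) + (0)·(15775) + (0)·(-2558) + (0)·(311) = 8
p = 5; digits c_i = Σ_j d_{ij}·5^j, 0 ≤ d_{ij} < 5:
  c_1 = 319 = 4·5^0 + 3·5^1 + 2·5^2 + 2·5^3
  c_2 = 611 = 1·5^0 + 2·5^1 + 4·5^2 + 4·5^3
  c_3 = 229 = 4·5^0 + 0·5^1 + 4·5^2 + 1·5^3
  c_4 = 89 = 4·5^0 + 2·5^1 + 3·5^2
  c_5 = 8 = 3·5^0 + 1·5^1
λ_0 = (4, 1, 4, 4, 3)
λ_1 = (3, 2, 0, 2, 1)
λ_2 = (2, 4, 4, 3, 0)
λ_3 = (2, 4, 1, 0, 0)

((4, 1, 4, 4, 3), (3, 2, 0, 2, 1), (2, 4, 4, 3, 0), (2, 4, 1, 0, 0))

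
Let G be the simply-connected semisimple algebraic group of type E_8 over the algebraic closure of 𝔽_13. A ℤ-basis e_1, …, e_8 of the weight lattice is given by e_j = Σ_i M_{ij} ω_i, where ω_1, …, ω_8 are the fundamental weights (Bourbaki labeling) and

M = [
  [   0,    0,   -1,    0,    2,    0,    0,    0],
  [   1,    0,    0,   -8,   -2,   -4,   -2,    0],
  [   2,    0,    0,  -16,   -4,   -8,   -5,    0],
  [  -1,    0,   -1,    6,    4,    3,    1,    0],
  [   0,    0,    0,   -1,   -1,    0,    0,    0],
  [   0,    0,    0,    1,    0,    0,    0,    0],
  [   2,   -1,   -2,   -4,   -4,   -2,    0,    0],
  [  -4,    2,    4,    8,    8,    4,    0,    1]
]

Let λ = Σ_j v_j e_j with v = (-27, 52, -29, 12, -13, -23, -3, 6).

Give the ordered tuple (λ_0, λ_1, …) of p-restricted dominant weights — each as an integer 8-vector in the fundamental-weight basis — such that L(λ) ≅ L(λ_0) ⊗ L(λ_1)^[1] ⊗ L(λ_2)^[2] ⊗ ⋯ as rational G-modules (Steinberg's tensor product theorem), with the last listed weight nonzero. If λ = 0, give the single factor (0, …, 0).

Converting to the ω-basis (c_i = row i of M dotted with v = (-27, 52, -29, 12, -13, -23, -3, 6)):
  c_1 = (0)·(-27) + 0·52 + (-1)·(-29) + 0·12 + (2)·(-13) + (0)·(-23) + (0)·(-3) + 0·6 = 3
  c_2 = (1)·(-27) + 0·52 + (0)·(-29) + (-8)·(12) + (-2)·(-13) + (-4)·(-23) + (-2)·(-3) + 0·6 = 1
  c_3 = (2)·(-27) + 0·52 + (0)·(-29) + (-16)·(12) + (-4)·(-13) + (-8)·(-23) + (-5)·(-3) + 0·6 = 5
  c_4 = (-1)·(-27) + 0·52 + (-1)·(-29) + 6·12 + (4)·(-13) + (3)·(-23) + (1)·(-3) + 0·6 = 4
  c_5 = (0)·(-27) + 0·52 + (0)·(-29) + (-1)·(12) + (-1)·(-13) + (0)·(-23) + (0)·(-3) + 0·6 = 1
  c_6 = (0)·(-27) + 0·52 + (0)·(-29) + 1·12 + (0)·(-13) + (0)·(-23) + (0)·(-3) + 0·6 = 12
  c_7 = (2)·(-27) + (-1)·(52) + (-2)·(-29) + (-4)·(12) + (-4)·(-13) + (-2)·(-23) + (0)·(-3) + 0·6 = 2
  c_8 = (-4)·(-27) + 2·52 + (4)·(-29) + 8·12 + (8)·(-13) + (4)·(-23) + (0)·(-3) + 1·6 = 2
Writing each c_i in base p = 13:
  c_1 = 3 = 3·13^0
  c_2 = 1 = 1·13^0
  c_3 = 5 = 5·13^0
  c_4 = 4 = 4·13^0
  c_5 = 1 = 1·13^0
  c_6 = 12 = 12·13^0
  c_7 = 2 = 2·13^0
  c_8 = 2 = 2·13^0
Factor λ_0 = (3, 1, 5, 4, 1, 12, 2, 2)

((3, 1, 5, 4, 1, 12, 2, 2),)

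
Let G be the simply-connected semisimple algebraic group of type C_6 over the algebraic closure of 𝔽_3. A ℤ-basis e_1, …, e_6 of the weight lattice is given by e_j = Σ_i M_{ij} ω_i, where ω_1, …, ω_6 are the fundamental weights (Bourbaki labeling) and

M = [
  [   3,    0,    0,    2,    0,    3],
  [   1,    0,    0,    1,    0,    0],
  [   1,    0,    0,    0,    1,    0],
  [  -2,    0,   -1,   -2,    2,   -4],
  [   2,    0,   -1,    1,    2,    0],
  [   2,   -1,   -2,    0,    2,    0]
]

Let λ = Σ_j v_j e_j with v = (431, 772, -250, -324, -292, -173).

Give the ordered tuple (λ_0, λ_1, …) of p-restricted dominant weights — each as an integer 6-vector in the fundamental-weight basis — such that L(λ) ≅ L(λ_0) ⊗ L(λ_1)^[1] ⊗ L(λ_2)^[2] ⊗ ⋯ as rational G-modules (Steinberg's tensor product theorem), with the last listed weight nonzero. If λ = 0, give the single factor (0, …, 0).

((0, 2, 1, 0, 0, 0), (0, 2, 1, 0, 2, 2), (2, 2, 0, 1, 1, 0), (1, 0, 2, 2, 1, 0), (1, 1, 1, 1, 2, 0))

ω-coordinates c = M·v, v = (431, 772, -250, -324, -292, -173):
  c_1 = 3*431 + 0*772 + 0*-250 + 2*-324 + 0*-292 + 3*-173 = 126
  c_2 = 1*431 + 0*772 + 0*-250 + 1*-324 + 0*-292 + 0*-173 = 107
  c_3 = 1*431 + 0*772 + 0*-250 + 0*-324 + 1*-292 + 0*-173 = 139
  c_4 = -2*431 + 0*772 + -1*-250 + -2*-324 + 2*-292 + -4*-173 = 144
  c_5 = 2*431 + 0*772 + -1*-250 + 1*-324 + 2*-292 + 0*-173 = 204
  c_6 = 2*431 + -1*772 + -2*-250 + 0*-324 + 2*-292 + 0*-173 = 6
p = 3; digits c_i = Σ_j d_{ij}·3^j, 0 ≤ d_{ij} < 3:
  c_1 = 126 = 0·3^0 + 0·3^1 + 2·3^2 + 1·3^3 + 1·3^4
  c_2 = 107 = 2·3^0 + 2·3^1 + 2·3^2 + 0·3^3 + 1·3^4
  c_3 = 139 = 1·3^0 + 1·3^1 + 0·3^2 + 2·3^3 + 1·3^4
  c_4 = 144 = 0·3^0 + 0·3^1 + 1·3^2 + 2·3^3 + 1·3^4
  c_5 = 204 = 0·3^0 + 2·3^1 + 1·3^2 + 1·3^3 + 2·3^4
  c_6 = 6 = 0·3^0 + 2·3^1
Factor λ_0 = (0, 2, 1, 0, 0, 0)
Factor λ_1 = (0, 2, 1, 0, 2, 2)
Factor λ_2 = (2, 2, 0, 1, 1, 0)
Factor λ_3 = (1, 0, 2, 2, 1, 0)
Factor λ_4 = (1, 1, 1, 1, 2, 0)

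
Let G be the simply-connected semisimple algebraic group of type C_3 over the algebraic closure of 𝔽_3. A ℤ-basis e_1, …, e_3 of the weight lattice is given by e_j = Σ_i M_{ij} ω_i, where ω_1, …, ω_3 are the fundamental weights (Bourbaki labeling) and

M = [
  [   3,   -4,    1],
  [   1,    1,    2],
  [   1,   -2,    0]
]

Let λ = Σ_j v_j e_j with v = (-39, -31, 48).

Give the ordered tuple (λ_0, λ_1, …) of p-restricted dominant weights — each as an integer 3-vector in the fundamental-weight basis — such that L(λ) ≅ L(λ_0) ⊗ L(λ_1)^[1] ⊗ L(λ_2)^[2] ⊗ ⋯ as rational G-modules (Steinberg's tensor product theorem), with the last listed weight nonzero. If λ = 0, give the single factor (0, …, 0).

Converting to the ω-basis (c_i = row i of M dotted with v = (-39, -31, 48)):
  c_1 = 3*-39 + -4*-31 + 1*48 = 55
  c_2 = 1*-39 + 1*-31 + 2*48 = 26
  c_3 = 1*-39 + -2*-31 + 0*48 = 23
Base-3 expansion of each c_i:
  c_1 = 55 = 1·3^0 + 0·3^1 + 0·3^2 + 2·3^3
  c_2 = 26 = 2·3^0 + 2·3^1 + 2·3^2
  c_3 = 23 = 2·3^0 + 1·3^1 + 2·3^2
λ_0 = (1, 2, 2)
λ_1 = (0, 2, 1)
λ_2 = (0, 2, 2)
λ_3 = (2, 0, 0)

((1, 2, 2), (0, 2, 1), (0, 2, 2), (2, 0, 0))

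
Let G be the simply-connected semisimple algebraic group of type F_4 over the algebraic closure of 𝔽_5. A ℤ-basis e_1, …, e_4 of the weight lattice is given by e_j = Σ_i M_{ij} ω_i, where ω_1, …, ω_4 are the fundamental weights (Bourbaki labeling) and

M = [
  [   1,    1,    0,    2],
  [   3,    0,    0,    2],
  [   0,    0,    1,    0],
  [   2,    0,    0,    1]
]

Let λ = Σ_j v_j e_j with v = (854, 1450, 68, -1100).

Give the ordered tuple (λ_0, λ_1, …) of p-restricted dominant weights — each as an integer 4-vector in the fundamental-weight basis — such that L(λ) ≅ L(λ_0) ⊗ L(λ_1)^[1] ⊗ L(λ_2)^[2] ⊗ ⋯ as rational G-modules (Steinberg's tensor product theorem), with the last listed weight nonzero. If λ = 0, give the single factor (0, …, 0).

Compute c_i = Σ_j M_{ij} v_j with v = (854, 1450, 68, -1100):
  c_1 = 1*854 + 1*1450 + 0*68 + 2*-1100 = 104
  c_2 = 3*854 + 0*1450 + 0*68 + 2*-1100 = 362
  c_3 = 0*854 + 0*1450 + 1*68 + 0*-1100 = 68
  c_4 = 2*854 + 0*1450 + 0*68 + 1*-1100 = 608
Base-5 expansion of each c_i:
  c_1 = 104 = 4·5^0 + 0·5^1 + 4·5^2
  c_2 = 362 = 2·5^0 + 2·5^1 + 4·5^2 + 2·5^3
  c_3 = 68 = 3·5^0 + 3·5^1 + 2·5^2
  c_4 = 608 = 3·5^0 + 1·5^1 + 4·5^2 + 4·5^3
p-restricted factor λ_0 = (4, 2, 3, 3)
p-restricted factor λ_1 = (0, 2, 3, 1)
p-restricted factor λ_2 = (4, 4, 2, 4)
p-restricted factor λ_3 = (0, 2, 0, 4)

((4, 2, 3, 3), (0, 2, 3, 1), (4, 4, 2, 4), (0, 2, 0, 4))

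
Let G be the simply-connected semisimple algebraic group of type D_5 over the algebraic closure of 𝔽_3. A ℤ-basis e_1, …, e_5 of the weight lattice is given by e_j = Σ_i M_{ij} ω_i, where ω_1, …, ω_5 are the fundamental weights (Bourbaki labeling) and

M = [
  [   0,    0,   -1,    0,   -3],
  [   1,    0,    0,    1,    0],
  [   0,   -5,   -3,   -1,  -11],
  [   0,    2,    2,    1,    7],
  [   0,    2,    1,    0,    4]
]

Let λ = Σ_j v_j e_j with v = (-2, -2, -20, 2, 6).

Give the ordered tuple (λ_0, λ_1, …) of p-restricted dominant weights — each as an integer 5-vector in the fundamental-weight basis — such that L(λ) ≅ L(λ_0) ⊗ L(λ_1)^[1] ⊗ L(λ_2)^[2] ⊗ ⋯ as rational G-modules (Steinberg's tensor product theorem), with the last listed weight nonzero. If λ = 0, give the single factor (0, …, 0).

ω-coordinates c = M·v, v = (-2, -2, -20, 2, 6):
  c_1 = (0)·(-2) + (0)·(-2) + (-1)·(-20) + 0·2 + (-3)·(6) = 2
  c_2 = (1)·(-2) + (0)·(-2) + (0)·(-20) + 1·2 + 0·6 = 0
  c_3 = (0)·(-2) + (-5)·(-2) + (-3)·(-20) + (-1)·(2) + (-11)·(6) = 2
  c_4 = (0)·(-2) + (2)·(-2) + (2)·(-20) + 1·2 + 7·6 = 0
  c_5 = (0)·(-2) + (2)·(-2) + (1)·(-20) + 0·2 + 4·6 = 0
p = 3; digits c_i = Σ_j d_{ij}·3^j, 0 ≤ d_{ij} < 3:
  c_1 = 2 = 2·3^0
  c_2 = 0
  c_3 = 2 = 2·3^0
  c_4 = 0
  c_5 = 0
Factor λ_0 = (2, 0, 2, 0, 0)

((2, 0, 2, 0, 0),)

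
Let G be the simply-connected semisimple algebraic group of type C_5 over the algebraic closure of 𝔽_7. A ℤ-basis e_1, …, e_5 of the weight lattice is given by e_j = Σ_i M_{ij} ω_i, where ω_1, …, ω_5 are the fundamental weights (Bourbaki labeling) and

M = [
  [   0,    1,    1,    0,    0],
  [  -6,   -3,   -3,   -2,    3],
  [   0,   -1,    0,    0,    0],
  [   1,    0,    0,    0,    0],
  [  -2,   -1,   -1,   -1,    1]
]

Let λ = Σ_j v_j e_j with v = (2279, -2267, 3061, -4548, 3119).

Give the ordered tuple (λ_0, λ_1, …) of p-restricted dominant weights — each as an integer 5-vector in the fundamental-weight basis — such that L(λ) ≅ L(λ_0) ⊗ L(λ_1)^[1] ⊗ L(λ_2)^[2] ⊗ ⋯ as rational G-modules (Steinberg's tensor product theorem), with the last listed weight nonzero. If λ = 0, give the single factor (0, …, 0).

Compute c_i = Σ_j M_{ij} v_j with v = (2279, -2267, 3061, -4548, 3119):
  c_1 = 0*2279 + 1*-2267 + 1*3061 + 0*-4548 + 0*3119 = 794
  c_2 = -6*2279 + -3*-2267 + -3*3061 + -2*-4548 + 3*3119 = 2397
  c_3 = 0*2279 + -1*-2267 + 0*3061 + 0*-4548 + 0*3119 = 2267
  c_4 = 1*2279 + 0*-2267 + 0*3061 + 0*-4548 + 0*3119 = 2279
  c_5 = -2*2279 + -1*-2267 + -1*3061 + -1*-4548 + 1*3119 = 2315
Expand coordinatewise in base 7:
  c_1 = 794 = 3·7^0 + 1·7^1 + 2·7^2 + 2·7^3
  c_2 = 2397 = 3·7^0 + 6·7^1 + 6·7^2 + 6·7^3
  c_3 = 2267 = 6·7^0 + 1·7^1 + 4·7^2 + 6·7^3
  c_4 = 2279 = 4·7^0 + 3·7^1 + 4·7^2 + 6·7^3
  c_5 = 2315 = 5·7^0 + 1·7^1 + 5·7^2 + 6·7^3
Factor λ_0 = (3, 3, 6, 4, 5)
Factor λ_1 = (1, 6, 1, 3, 1)
Factor λ_2 = (2, 6, 4, 4, 5)
Factor λ_3 = (2, 6, 6, 6, 6)

((3, 3, 6, 4, 5), (1, 6, 1, 3, 1), (2, 6, 4, 4, 5), (2, 6, 6, 6, 6))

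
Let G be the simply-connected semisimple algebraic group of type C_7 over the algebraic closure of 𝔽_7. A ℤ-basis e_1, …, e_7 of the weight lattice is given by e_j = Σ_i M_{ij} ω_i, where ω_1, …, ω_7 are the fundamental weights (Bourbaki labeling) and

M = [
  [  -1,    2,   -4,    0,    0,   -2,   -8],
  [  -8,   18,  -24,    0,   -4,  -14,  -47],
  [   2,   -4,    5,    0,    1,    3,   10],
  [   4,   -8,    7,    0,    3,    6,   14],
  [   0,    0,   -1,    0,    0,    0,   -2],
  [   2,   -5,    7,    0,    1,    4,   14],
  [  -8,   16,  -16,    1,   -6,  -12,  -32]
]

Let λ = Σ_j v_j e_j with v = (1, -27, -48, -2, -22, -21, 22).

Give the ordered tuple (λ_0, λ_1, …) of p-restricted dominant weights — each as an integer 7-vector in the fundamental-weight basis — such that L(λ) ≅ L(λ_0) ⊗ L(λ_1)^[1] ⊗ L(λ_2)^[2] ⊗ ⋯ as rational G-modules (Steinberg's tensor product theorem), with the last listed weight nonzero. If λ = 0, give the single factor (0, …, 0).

Change of basis e → ω: c = M·v where v = (1, -27, -48, -2, -22, -21, 22):
  c_1 = -1*1 + 2*-27 + -4*-48 + 0*-2 + 0*-22 + -2*-21 + -8*22 = 3
  c_2 = -8*1 + 18*-27 + -24*-48 + 0*-2 + -4*-22 + -14*-21 + -47*22 = 6
  c_3 = 2*1 + -4*-27 + 5*-48 + 0*-2 + 1*-22 + 3*-21 + 10*22 = 5
  c_4 = 4*1 + -8*-27 + 7*-48 + 0*-2 + 3*-22 + 6*-21 + 14*22 = 0
  c_5 = 0*1 + 0*-27 + -1*-48 + 0*-2 + 0*-22 + 0*-21 + -2*22 = 4
  c_6 = 2*1 + -5*-27 + 7*-48 + 0*-2 + 1*-22 + 4*-21 + 14*22 = 3
  c_7 = -8*1 + 16*-27 + -16*-48 + 1*-2 + -6*-22 + -12*-21 + -32*22 = 6
Base-7 expansion of each c_i:
  c_1 = 3 = 3·7^0
  c_2 = 6 = 6·7^0
  c_3 = 5 = 5·7^0
  c_4 = 0
  c_5 = 4 = 4·7^0
  c_6 = 3 = 3·7^0
  c_7 = 6 = 6·7^0
λ_0 = (3, 6, 5, 0, 4, 3, 6)

((3, 6, 5, 0, 4, 3, 6),)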